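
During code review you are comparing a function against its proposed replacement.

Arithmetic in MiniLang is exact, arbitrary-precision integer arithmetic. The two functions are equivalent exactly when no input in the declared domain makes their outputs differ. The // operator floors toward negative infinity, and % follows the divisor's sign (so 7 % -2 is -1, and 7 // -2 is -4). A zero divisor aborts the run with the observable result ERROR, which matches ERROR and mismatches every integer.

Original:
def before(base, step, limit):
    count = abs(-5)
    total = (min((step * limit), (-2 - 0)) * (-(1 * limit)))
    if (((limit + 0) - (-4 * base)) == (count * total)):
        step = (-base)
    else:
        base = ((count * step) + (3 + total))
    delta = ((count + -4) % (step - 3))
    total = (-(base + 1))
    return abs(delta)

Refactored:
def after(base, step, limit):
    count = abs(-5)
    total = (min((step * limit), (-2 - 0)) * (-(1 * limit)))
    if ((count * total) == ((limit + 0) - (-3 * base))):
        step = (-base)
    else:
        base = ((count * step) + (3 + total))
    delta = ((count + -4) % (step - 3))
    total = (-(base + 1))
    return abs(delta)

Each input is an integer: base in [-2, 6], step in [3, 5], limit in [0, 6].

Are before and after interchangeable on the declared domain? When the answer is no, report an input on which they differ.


Try base=3, step=3, limit=1.
before: count=5, then total=2, then (((limit + 0) - (-4 * base)) == (count * total)) is false, then base=20, then a zero divisor aborts: ERROR
after: count=5, then total=2, then ((count * total) == ((limit + 0) - (-3 * base))) is true, then step=-3, then delta=-5, then total=-4, then returns 5
ERROR vs 5 — the two versions disagree here.
verdict: not equivalent; witness: base=3, step=3, limit=1


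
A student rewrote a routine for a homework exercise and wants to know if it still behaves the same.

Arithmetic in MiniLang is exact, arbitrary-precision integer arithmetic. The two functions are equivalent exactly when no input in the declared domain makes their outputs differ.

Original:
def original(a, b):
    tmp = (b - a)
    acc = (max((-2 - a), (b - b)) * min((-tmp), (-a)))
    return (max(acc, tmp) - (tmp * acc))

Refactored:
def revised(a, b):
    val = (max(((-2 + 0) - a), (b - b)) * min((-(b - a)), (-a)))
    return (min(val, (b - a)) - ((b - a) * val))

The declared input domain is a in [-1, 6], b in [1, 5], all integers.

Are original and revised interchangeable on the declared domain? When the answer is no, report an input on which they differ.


Not equivalent: a=-1, b=1 separates them (2 vs 0).
original: tmp=2, then acc=0, then returns 2
revised: val=0, then returns 0
verdict: not equivalent; witness: a=-1, b=1


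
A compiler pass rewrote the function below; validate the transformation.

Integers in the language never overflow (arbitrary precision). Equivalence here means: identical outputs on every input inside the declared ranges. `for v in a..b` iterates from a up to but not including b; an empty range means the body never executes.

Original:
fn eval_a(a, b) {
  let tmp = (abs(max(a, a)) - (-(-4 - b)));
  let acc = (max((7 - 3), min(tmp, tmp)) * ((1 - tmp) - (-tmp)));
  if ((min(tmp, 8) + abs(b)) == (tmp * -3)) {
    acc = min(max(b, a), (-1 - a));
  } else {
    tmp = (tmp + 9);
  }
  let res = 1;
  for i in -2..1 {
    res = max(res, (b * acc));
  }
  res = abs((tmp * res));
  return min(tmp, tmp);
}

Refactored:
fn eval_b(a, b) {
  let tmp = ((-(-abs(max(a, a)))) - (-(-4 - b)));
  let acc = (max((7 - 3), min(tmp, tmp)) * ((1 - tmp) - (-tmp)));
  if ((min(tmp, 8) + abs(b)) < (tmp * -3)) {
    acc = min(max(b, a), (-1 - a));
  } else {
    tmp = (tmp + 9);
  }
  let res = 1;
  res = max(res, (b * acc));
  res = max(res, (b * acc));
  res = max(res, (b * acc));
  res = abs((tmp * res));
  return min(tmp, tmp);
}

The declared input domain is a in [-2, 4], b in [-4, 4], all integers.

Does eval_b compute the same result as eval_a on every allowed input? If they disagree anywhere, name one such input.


The rewrite breaks on a=-2, b=-1, where the results are 8 and -1.
eval_a: tmp becomes -1; next acc becomes 4; next ((min(tmp, 8) + abs(b)) == (tmp * -3)) evaluates to false; next tmp becomes 8; next res becomes 1; next at i=-2:; next res becomes 1; next at i=-1:; next res becomes 1; next at i=0:; next res becomes 1; next res becomes 8; next final value 8
eval_b: tmp becomes -1; next acc becomes 4; next ((min(tmp, 8) + abs(b)) < (tmp * -3)) evaluates to true; next acc becomes -1; next res becomes 1; next res becomes 1; next res becomes 1; next res becomes 1; next res becomes 1; next final value -1
verdict: not equivalent; witness: a=-2, b=-1


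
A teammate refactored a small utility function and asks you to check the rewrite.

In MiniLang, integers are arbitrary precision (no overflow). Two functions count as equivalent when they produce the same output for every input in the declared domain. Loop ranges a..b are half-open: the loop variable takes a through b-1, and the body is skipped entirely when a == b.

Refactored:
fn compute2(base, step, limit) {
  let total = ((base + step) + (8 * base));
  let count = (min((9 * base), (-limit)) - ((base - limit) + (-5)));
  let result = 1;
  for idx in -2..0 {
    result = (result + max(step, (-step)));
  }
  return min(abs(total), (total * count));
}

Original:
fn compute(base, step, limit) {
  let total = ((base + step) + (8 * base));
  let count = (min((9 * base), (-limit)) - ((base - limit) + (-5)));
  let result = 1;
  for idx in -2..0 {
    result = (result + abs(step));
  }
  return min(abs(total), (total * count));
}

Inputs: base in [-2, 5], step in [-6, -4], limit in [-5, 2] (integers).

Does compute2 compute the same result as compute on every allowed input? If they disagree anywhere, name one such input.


Reading the diff, among the changes: min/max/abs usage differs.
One worked example (base=3, step=-4, limit=-1) — compute: total=23, then count=2, then result=1, then (idx=-2), then result=5, then (idx=-1), then result=9, then returns 23; compute2: total=23, then count=2, then result=1, then (idx=-2), then result=5, then (idx=-1), then result=9, then returns 23; agreement on 23.
An exhaustive pass over the 192 declared inputs shows identical outputs.
verdict: equivalent


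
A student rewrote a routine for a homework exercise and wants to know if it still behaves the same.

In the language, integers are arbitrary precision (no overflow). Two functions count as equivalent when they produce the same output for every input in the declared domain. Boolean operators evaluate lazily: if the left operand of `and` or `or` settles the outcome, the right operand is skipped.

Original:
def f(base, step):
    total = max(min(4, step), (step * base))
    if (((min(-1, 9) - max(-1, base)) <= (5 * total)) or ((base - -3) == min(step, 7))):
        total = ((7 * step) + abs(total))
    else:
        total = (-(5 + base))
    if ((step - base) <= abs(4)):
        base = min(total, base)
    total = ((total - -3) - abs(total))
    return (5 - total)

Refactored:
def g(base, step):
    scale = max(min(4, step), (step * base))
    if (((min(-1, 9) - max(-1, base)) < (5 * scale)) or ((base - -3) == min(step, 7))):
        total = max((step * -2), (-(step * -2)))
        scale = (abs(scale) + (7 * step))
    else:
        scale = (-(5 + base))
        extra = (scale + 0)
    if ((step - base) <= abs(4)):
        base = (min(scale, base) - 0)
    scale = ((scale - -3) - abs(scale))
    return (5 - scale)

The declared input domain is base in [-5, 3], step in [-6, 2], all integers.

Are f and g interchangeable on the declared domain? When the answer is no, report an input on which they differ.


base=-4, step=0 yields 2 from f but 4 from g.
verdict: not equivalent; witness: base=-4, step=0


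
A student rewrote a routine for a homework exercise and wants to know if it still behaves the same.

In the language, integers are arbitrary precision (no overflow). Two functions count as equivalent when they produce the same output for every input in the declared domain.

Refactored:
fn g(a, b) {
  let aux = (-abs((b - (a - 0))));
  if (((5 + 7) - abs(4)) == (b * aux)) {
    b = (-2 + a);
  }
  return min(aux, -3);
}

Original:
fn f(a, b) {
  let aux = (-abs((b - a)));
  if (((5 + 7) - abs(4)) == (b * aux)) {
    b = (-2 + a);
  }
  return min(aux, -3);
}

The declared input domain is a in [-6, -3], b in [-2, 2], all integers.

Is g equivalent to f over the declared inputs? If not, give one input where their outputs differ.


This is a faithful refactor — arithmetic usage differs, plus constant usage differs, but the computed results match everywhere.
Tracing a=-6, b=1: f: aux becomes -7; next (((5 + 7) - abs(4)) == (b * aux)) evaluates to false; next final value -7 | g: aux becomes -7; next (((5 + 7) - abs(4)) == (b * aux)) evaluates to false; next final value -7 — matching result -7.
An exhaustive pass over the 20 declared inputs shows identical outputs.
verdict: equivalent


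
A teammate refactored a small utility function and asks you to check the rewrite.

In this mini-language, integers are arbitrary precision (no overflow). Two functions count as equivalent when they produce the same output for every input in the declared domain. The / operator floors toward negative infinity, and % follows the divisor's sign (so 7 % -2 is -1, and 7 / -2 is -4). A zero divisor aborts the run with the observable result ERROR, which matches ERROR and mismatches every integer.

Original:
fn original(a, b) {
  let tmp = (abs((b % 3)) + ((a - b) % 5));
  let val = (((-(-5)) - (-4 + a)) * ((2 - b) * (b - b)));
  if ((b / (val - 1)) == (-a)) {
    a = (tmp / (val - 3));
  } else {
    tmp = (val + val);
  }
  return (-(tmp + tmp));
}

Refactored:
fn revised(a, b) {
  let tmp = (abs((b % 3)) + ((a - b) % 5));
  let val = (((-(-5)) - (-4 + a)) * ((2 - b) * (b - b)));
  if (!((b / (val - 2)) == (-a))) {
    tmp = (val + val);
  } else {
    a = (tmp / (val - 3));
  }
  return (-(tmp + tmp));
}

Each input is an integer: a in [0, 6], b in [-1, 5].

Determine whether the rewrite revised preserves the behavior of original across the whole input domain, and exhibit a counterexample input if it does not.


a=0, b=-1 yields 0 from original but -6 from revised.
verdict: not equivalent; witness: a=0, b=-1


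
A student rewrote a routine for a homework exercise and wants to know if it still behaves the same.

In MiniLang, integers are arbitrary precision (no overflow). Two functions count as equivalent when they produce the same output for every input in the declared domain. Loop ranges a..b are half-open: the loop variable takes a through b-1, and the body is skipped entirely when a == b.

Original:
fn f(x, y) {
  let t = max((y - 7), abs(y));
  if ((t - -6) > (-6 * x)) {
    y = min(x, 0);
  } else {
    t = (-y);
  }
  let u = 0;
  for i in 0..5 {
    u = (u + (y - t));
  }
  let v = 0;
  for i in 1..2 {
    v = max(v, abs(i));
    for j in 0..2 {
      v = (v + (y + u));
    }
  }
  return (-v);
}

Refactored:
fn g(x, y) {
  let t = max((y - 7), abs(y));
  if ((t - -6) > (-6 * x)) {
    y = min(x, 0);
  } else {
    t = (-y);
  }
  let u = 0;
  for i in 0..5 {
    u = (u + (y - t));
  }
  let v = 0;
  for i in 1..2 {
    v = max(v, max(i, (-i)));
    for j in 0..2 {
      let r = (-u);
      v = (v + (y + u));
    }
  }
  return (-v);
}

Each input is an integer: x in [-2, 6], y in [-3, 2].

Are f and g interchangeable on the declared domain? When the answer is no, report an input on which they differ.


The two versions differ — the changes include local variable names differ, plus statement counts differ, plus min/max/abs usage differs.
Spot check at x=2, y=1 — f: t=1, then ((t - -6) > (-6 * x)) is true, then y=0, then u=0, then (i=0), then u=-1, then (i=1), then u=-2, then (i=2), then u=-3, then (i=3), then u=-4, then (i=4), then u=-5, then v=0, then (i=1), then v=1, then (j=0), then v=-4, then (j=1), then v=-9, then returns 9. g: t=1, then ((t - -6) > (-6 * x)) is true, then y=0, then u=0, then (i=0), then u=-1, then (i=1), then u=-2, then (i=2), then u=-3, then (i=3), then u=-4, then (i=4), then u=-5, then v=0, then (i=1), then v=1, then (j=0), then r=5, then v=-4, then (j=1), then r=5, then v=-9, then returns 9. Both give 9.
Checked all 54 inputs in the declared domain: the outputs agree on every one.
verdict: equivalent


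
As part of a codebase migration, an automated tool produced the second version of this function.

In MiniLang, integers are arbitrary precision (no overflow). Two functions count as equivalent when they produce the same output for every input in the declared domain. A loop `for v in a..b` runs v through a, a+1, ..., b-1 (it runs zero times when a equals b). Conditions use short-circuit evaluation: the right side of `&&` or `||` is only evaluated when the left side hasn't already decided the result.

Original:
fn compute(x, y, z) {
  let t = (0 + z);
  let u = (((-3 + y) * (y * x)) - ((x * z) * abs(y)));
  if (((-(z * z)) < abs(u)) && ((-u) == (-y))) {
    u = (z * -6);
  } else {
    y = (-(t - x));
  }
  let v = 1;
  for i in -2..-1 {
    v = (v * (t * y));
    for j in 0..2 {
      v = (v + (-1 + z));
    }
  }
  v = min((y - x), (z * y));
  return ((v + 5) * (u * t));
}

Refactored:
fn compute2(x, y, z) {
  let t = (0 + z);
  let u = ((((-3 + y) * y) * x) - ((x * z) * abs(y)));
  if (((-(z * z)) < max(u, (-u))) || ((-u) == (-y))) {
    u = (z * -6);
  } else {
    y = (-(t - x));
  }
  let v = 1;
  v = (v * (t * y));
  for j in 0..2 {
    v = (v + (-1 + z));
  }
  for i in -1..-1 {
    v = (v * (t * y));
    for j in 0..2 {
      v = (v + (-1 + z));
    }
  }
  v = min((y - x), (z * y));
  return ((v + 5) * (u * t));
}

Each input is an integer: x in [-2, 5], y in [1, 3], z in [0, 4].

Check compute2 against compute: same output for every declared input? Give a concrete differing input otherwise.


Try x=-2, y=1, z=1.
compute: t := 1 | u := 6 | (((-(z * z)) < abs(u)) && ((-u) == (-y))): false | y := -3 | v := 1 | iter i=-2: | v := -3 | iter j=0: | v := -3 | iter j=1: | v := -3 | v := -3 | result 12
compute2: t := 1 | u := 6 | (((-(z * z)) < max(u, (-u))) || ((-u) == (-y))): true | u := -6 | v := 1 | v := 1 | iter j=0: | v := 1 | iter j=1: | v := 1 | loop over i: empty range | v := 1 | result -36
12 and -36 differ, so these are not the same function on this domain.
verdict: not equivalent; witness: x=-2, y=1, z=1


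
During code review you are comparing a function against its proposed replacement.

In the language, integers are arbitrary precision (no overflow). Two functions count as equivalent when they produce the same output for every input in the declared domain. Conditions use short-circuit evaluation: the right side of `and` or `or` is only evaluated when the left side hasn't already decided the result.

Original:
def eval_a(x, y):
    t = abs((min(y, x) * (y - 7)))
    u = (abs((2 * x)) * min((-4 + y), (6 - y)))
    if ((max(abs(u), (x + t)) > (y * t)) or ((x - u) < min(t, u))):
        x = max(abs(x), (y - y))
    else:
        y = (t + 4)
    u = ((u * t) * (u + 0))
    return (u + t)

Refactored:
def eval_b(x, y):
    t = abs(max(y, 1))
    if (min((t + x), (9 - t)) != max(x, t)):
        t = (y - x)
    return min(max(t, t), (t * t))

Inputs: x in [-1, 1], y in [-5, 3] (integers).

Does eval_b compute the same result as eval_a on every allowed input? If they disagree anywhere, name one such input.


Consider the input x=-1, y=-5.
eval_a: t := 60 | u := -18 | ((max(abs(u), (x + t)) > (y * t)) or ((x - u) < min(t, u))): true | x := 1 | u := 19440 | result 19500
eval_b: t := 1 | (min((t + x), (9 - t)) != max(x, t)): true | t := -4 | result -4
19500 != -4, so the rewrite changes behavior.
verdict: not equivalent; witness: x=-1, y=-5


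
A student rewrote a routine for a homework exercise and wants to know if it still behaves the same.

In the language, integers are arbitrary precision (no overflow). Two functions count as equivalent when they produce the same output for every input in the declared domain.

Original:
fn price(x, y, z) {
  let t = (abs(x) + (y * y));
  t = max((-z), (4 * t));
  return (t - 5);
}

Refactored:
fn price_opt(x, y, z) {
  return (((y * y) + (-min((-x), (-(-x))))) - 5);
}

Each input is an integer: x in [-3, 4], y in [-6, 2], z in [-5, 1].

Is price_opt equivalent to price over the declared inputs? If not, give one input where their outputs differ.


Input x=-3, y=-6, z=-5: 151 from price versus 34 from price_opt.
verdict: not equivalent; witness: x=-3, y=-6, z=-5


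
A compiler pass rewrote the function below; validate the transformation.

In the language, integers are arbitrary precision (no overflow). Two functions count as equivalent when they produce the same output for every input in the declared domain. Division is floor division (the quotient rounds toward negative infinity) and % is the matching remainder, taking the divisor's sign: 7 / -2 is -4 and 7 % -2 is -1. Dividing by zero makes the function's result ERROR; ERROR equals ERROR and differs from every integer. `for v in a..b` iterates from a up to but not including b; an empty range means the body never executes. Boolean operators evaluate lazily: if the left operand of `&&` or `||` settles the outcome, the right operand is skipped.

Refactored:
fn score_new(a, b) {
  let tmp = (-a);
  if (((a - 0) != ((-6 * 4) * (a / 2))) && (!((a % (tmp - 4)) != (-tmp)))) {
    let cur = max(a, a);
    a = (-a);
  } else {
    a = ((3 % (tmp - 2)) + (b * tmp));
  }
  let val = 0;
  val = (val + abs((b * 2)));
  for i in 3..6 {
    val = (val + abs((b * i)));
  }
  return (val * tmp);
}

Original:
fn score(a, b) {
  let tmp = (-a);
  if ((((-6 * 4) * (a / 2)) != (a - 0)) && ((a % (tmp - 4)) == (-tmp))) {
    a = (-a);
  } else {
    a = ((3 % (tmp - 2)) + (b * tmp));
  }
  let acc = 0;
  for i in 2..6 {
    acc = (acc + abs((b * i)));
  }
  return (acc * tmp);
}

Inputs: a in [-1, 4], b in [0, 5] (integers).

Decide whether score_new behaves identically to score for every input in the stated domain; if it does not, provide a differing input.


The two are interchangeable: boolean connective usage differs; local variable names differ; arithmetic usage differs; min/max/abs usage differs; constant usage differs; comparison usage differs; loop structure differs; statement counts differ, and every declared input agrees.
One worked example (a=4, b=4) — score: tmp = -4; ((((-6 * 4) * (a / 2)) != (a - 0)) && ((a % (tmp - 4)) == (-tmp))) -> false; a = -19; acc = 0; [i=2]; acc = 8; [i=3]; acc = 20; [i=4]; acc = 36; [i=5]; acc = 56; return -224; score_new: tmp = -4; (((a - 0) != ((-6 * 4) * (a / 2))) && (!((a % (tmp - 4)) != (-tmp)))) -> false; a = -19; val = 0; val = 8; [i=3]; val = 20; [i=4]; val = 36; [i=5]; val = 56; return -224; agreement on -224.
An exhaustive pass over the 36 declared inputs shows identical outputs.
verdict: equivalent


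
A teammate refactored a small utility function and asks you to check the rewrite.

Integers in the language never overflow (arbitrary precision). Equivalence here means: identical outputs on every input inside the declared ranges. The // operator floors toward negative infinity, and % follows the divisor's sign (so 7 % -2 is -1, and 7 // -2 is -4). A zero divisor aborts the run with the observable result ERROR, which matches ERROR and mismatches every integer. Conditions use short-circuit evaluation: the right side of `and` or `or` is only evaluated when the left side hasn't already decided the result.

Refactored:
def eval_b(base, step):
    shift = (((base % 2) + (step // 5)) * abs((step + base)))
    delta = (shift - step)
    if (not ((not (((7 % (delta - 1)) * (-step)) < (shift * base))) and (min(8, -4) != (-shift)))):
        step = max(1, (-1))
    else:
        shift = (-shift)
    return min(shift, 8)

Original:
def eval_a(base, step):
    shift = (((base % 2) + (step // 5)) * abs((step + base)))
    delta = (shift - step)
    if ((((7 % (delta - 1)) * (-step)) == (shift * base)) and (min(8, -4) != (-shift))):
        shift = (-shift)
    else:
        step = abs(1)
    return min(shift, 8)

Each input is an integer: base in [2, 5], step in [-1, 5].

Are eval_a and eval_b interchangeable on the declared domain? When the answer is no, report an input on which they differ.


Consider the input base=2, step=-1.
eval_a: shift = -1; delta = 0; ((((7 % (delta - 1)) * (-step)) == (shift * base)) and (min(8, -4) != (-shift))) -> false; step = 1; return -1
eval_b: shift = -1; delta = 0; (not ((not (((7 % (delta - 1)) * (-step)) < (shift * base))) and (min(8, -4) != (-shift)))) -> false; shift = 1; return 1
-1 and 1 differ, so these are not the same function on this domain.
verdict: not equivalent; witness: base=2, step=-1


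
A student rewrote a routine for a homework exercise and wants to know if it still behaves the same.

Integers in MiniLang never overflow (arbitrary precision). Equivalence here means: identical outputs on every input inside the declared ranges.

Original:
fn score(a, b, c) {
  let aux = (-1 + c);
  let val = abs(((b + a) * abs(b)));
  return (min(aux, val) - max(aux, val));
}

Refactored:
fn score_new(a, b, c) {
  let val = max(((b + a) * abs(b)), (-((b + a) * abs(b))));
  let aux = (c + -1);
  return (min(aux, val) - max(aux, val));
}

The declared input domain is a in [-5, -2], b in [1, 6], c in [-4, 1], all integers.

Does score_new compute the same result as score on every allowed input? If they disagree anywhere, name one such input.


This is a faithful refactor — min/max/abs usage differs; arithmetic usage differs, but the computed results match everywhere.
As a probe, take a=-4, b=4, c=-4: score runs aux := -5 | val := 0 | result -5; score_new runs val := 0 | aux := -5 | result -5; both end at -5.
An exhaustive pass over the 144 declared inputs shows identical outputs.
verdict: equivalent


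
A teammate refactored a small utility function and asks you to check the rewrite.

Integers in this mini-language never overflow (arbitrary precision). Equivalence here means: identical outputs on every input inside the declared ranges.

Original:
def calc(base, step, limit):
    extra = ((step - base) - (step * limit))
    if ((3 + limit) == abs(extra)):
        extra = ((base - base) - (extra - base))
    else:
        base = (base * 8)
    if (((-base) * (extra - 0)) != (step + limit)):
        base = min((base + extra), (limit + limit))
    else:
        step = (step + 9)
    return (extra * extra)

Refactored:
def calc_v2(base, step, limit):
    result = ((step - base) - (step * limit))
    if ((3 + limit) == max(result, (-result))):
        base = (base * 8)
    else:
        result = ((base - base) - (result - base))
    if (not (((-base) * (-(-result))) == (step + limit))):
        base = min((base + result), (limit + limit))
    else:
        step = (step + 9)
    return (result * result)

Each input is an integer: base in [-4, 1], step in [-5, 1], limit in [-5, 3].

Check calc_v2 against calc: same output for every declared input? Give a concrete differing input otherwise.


At base=-4, step=-5, limit=-5: calc gives 676, calc_v2 gives 484.
verdict: not equivalent; witness: base=-4, step=-5, limit=-5


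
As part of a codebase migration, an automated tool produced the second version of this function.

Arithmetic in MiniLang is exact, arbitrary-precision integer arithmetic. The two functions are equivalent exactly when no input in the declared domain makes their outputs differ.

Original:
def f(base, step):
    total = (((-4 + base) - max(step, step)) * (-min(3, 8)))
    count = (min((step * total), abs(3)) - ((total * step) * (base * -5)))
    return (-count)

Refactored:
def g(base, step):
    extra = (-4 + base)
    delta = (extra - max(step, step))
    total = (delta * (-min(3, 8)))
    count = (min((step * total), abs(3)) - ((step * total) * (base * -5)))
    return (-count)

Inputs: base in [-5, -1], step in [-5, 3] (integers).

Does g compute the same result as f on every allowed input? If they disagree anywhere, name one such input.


This is a faithful refactor — statement counts differ; and local variable names differ, but the computed results match everywhere.
Tracing base=-1, step=1: f: total := 18 | count := -87 | result 87 | g: extra := -5 | delta := -6 | total := 18 | count := -87 | result 87 — matching result 87.
Every one of the 45 inputs gives matching results.
verdict: equivalent


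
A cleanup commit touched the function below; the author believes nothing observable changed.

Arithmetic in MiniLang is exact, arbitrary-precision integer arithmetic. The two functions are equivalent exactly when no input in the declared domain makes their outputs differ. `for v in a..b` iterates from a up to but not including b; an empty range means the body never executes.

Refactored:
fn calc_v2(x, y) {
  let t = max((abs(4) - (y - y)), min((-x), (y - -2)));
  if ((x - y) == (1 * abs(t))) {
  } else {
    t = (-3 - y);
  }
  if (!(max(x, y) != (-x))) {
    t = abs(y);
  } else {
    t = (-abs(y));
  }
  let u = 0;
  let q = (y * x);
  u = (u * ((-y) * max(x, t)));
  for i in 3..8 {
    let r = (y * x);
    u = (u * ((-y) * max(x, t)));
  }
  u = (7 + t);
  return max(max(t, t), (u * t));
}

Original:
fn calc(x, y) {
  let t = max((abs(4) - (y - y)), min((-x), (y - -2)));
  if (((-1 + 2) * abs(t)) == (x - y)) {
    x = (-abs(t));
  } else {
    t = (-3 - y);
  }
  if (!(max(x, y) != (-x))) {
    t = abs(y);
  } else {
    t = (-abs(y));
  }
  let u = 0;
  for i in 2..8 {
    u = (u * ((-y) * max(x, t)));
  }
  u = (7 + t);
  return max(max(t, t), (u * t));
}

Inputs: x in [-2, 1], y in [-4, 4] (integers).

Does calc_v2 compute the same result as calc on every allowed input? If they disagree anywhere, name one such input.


Take x=0, y=-4.
calc: t becomes 4; next (((-1 + 2) * abs(t)) == (x - y)) evaluates to true; next x becomes -4; next (!(max(x, y) != (-x))) evaluates to false; next t becomes -4; next u becomes 0; next at i=2:; next u becomes 0; next at i=3:; next u becomes 0; next at i=4:; next u becomes 0; next at i=5:; next u becomes 0; next at i=6:; next u becomes 0; next at i=7:; next u becomes 0; next u becomes 3; next final value -4
calc_v2: t becomes 4; next ((x - y) == (1 * abs(t))) evaluates to true; next (!(max(x, y) != (-x))) evaluates to true; next t becomes 4; next u becomes 0; next q becomes 0; next u becomes 0; next at i=3:; next r becomes 0; next u becomes 0; next at i=4:; next r becomes 0; next u becomes 0; next at i=5:; next r becomes 0; next u becomes 0; next at i=6:; next r becomes 0; next u becomes 0; next at i=7:; next r becomes 0; next u becomes 0; next u becomes 11; next final value 44
-4 and 44 differ, so these are not the same function on this domain.
verdict: not equivalent; witness: x=0, y=-4


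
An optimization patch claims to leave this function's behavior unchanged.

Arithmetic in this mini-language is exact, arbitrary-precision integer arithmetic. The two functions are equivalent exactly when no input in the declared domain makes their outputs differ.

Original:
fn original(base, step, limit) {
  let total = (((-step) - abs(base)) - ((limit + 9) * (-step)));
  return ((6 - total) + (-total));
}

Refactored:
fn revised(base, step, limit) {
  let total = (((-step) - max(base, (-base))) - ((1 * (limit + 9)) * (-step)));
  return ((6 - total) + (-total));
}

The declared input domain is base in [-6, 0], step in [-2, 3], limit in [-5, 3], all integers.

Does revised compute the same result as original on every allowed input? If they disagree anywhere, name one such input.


Differences: constant usage differs; also min/max/abs usage differs; also arithmetic usage differs — yet all 378 inputs agree.
verdict: equivalent


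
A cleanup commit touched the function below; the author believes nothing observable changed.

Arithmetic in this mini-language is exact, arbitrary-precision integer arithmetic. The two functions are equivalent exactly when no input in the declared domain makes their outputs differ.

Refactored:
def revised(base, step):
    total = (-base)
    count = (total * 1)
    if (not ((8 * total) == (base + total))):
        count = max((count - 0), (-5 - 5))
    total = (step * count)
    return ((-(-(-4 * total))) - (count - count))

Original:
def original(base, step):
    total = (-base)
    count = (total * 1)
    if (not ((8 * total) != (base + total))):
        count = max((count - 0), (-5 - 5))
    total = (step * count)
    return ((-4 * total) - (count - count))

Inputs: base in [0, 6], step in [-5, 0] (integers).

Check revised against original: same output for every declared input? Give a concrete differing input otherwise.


The one real change (`((8 * total) != (base + total))` became `((8 * total) == (base + total))`) has no effect anywhere in the declared ranges.
One worked example (base=4, step=0) — original: total=-4, then count=-4, then (not ((8 * total) != (base + total))) is false, then total=0, then returns 0; revised: total=-4, then count=-4, then (not ((8 * total) == (base + total))) is true, then count=-4, then total=0, then returns 0; agreement on 0.
Sweeping the whole domain (42 inputs) finds no disagreement.
verdict: equivalent


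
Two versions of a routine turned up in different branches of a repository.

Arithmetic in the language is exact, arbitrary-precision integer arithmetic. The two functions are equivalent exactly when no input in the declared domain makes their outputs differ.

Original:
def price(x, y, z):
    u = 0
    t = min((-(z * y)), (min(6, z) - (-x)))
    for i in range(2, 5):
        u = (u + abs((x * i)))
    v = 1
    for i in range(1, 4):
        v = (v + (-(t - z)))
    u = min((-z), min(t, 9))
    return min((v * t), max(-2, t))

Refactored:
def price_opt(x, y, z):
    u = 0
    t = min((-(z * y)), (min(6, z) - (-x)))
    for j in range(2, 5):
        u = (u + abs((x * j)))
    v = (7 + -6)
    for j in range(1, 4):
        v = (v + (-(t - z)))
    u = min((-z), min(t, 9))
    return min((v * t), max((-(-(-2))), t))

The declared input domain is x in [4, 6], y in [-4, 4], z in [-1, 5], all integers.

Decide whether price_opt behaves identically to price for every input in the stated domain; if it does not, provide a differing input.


Although arithmetic usage differs, constant usage differs, local variable names differ, 189/189 inputs agree.
verdict: equivalent


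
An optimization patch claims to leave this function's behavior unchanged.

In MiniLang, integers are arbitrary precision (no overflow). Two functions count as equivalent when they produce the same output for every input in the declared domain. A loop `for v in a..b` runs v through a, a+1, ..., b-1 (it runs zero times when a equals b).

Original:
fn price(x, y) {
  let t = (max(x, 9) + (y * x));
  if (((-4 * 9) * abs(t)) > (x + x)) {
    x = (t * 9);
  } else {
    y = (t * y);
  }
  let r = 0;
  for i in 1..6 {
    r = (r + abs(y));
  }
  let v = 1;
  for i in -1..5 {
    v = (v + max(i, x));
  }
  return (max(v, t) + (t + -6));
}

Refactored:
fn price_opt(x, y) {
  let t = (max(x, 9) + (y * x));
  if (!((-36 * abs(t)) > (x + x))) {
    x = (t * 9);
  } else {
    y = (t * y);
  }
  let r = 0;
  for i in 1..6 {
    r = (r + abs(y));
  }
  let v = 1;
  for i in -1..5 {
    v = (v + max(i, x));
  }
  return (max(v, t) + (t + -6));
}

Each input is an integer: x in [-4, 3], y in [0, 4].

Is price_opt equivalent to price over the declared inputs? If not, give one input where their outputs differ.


Try x=-4, y=0.
price: t=9, then (((-4 * 9) * abs(t)) > (x + x)) is false, then y=0, then r=0, then (i=1), then r=0, then (i=2), then r=0, then (i=3), then r=0, then (i=4), then r=0, then (i=5), then r=0, then v=1, then (i=-1), then v=0, then (i=0), then v=0, then (i=1), then v=1, then (i=2), then v=3, then (i=3), then v=6, then (i=4), then v=10, then returns 13
price_opt: t=9, then (!((-36 * abs(t)) > (x + x))) is true, then x=81, then r=0, then (i=1), then r=0, then (i=2), then r=0, then (i=3), then r=0, then (i=4), then r=0, then (i=5), then r=0, then v=1, then (i=-1), then v=82, then (i=0), then v=163, then (i=1), then v=244, then (i=2), then v=325, then (i=3), then v=406, then (i=4), then v=487, then returns 490
13 != 490, so the rewrite changes behavior.
verdict: not equivalent; witness: x=-4, y=0


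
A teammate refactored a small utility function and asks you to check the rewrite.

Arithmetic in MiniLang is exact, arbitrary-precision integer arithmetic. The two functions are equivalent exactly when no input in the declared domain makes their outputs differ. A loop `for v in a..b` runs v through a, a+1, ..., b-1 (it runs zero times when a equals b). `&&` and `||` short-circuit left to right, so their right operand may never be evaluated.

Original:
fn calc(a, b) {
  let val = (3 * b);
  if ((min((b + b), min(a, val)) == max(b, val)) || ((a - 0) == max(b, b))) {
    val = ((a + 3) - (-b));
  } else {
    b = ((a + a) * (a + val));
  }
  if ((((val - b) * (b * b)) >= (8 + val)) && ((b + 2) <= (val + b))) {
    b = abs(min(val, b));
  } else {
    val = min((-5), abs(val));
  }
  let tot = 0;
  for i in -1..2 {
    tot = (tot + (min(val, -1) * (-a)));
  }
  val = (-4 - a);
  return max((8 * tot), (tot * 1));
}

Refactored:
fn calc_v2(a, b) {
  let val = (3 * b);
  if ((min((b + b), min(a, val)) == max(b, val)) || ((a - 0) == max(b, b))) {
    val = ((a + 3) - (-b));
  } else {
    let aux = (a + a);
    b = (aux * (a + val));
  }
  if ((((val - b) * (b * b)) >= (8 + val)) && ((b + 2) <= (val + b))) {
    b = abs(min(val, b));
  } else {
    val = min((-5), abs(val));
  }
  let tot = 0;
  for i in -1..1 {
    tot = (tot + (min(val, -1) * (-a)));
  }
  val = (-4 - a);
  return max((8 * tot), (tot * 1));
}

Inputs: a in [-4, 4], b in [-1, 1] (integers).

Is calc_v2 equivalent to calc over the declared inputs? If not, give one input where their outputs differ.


There is a counterexample at a=-4, b=-1: -60 on one side, -40 on the other.
calc: val becomes -3; next ((min((b + b), min(a, val)) == max(b, val)) || ((a - 0) == max(b, b))) evaluates to false; next b becomes 56; next ((((val - b) * (b * b)) >= (8 + val)) && ((b + 2) <= (val + b))) evaluates to false; next val becomes -5; next tot becomes 0; next at i=-1:; next tot becomes -20; next at i=0:; next tot becomes -40; next at i=1:; next tot becomes -60; next val becomes 0; next final value -60
calc_v2: val becomes -3; next ((min((b + b), min(a, val)) == max(b, val)) || ((a - 0) == max(b, b))) evaluates to false; next aux becomes -8; next b becomes 56; next ((((val - b) * (b * b)) >= (8 + val)) && ((b + 2) <= (val + b))) evaluates to false; next val becomes -5; next tot becomes 0; next at i=-1:; next tot becomes -20; next at i=0:; next tot becomes -40; next val becomes 0; next final value -40
verdict: not equivalent; witness: a=-4, b=-1


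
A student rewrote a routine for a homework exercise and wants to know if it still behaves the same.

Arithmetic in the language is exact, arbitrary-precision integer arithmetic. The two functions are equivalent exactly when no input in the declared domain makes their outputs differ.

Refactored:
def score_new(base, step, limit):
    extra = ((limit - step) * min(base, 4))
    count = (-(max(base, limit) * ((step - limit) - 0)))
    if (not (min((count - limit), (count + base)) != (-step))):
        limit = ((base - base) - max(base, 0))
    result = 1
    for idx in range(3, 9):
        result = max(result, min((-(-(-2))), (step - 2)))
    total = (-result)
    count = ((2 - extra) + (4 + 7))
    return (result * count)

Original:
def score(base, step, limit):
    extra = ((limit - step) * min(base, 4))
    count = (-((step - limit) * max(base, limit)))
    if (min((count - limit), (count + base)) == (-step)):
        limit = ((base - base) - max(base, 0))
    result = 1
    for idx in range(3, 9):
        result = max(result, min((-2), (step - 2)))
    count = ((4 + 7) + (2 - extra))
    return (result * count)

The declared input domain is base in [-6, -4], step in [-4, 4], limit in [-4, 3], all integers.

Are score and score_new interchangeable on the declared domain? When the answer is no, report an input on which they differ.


Equivalent — the differences include boolean connective usage differs; and arithmetic usage differs; and comparison usage differs; and local variable names differ; and statement counts differ; and constant usage differs, yet no declared input distinguishes the two.
As a probe, take base=-4, step=-4, limit=0: score runs extra=-16, then count=0, then (min((count - limit), (count + base)) == (-step)) is false, then result=1, then (idx=3), then result=1, then (idx=4), then result=1, then (idx=5), then result=1, then (idx=6), then result=1, then (idx=7), then result=1, then (idx=8), then result=1, then count=29, then returns 29; score_new runs extra=-16, then count=0, then (not (min((count - limit), (count + base)) != (-step))) is false, then result=1, then (idx=3), then result=1, then (idx=4), then result=1, then (idx=5), then result=1, then (idx=6), then result=1, then (idx=7), then result=1, then (idx=8), then result=1, then total=-1, then count=29, then returns 29; both end at 29.
An exhaustive pass over the 216 declared inputs shows identical outputs.
verdict: equivalent


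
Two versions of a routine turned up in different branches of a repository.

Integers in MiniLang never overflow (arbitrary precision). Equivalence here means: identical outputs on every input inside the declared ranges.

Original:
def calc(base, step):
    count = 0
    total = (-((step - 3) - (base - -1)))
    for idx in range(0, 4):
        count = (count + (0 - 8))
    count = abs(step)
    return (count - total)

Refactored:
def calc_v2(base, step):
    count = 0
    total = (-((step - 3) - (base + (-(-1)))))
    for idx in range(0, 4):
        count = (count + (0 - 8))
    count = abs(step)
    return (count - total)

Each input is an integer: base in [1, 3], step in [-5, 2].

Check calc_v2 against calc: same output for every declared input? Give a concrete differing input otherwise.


The two are interchangeable: arithmetic usage differs, and every declared input agrees.
As a probe, take base=3, step=-2: calc runs count = 0; total = 9; [idx=0]; count = -8; [idx=1]; count = -16; [idx=2]; count = -24; [idx=3]; count = -32; count = 2; return -7; calc_v2 runs count = 0; total = 9; [idx=0]; count = -8; [idx=1]; count = -16; [idx=2]; count = -24; [idx=3]; count = -32; count = 2; return -7; both end at -7.
Every one of the 24 inputs gives matching results.
verdict: equivalent


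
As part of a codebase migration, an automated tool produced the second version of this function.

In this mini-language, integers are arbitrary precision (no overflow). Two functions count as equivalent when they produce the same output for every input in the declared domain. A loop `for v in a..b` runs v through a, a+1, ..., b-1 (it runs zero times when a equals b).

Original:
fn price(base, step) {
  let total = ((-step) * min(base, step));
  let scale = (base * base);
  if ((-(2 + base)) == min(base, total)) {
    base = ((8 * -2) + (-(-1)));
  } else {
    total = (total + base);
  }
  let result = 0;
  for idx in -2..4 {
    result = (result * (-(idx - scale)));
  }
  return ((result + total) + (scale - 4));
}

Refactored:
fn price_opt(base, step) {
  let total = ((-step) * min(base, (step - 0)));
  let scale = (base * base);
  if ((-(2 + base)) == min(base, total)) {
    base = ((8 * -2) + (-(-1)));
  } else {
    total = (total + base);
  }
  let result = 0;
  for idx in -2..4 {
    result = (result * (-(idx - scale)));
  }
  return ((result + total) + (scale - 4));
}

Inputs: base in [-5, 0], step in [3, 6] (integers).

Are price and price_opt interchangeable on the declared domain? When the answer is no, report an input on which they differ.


This is a faithful refactor — arithmetic usage differs; also constant usage differs, but the computed results match everywhere.
One worked example (base=-4, step=5) — price: total=20, then scale=16, then ((-(2 + base)) == min(base, total)) is false, then total=16, then result=0, then (idx=-2), then result=0, then (idx=-1), then result=0, then (idx=0), then result=0, then (idx=1), then result=0, then (idx=2), then result=0, then (idx=3), then result=0, then returns 28; price_opt: total=20, then scale=16, then ((-(2 + base)) == min(base, total)) is false, then total=16, then result=0, then (idx=-2), then result=0, then (idx=-1), then result=0, then (idx=0), then result=0, then (idx=1), then result=0, then (idx=2), then result=0, then (idx=3), then result=0, then returns 28; agreement on 28.
Checked all 24 inputs in the declared domain: the outputs agree on every one.
verdict: equivalent
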